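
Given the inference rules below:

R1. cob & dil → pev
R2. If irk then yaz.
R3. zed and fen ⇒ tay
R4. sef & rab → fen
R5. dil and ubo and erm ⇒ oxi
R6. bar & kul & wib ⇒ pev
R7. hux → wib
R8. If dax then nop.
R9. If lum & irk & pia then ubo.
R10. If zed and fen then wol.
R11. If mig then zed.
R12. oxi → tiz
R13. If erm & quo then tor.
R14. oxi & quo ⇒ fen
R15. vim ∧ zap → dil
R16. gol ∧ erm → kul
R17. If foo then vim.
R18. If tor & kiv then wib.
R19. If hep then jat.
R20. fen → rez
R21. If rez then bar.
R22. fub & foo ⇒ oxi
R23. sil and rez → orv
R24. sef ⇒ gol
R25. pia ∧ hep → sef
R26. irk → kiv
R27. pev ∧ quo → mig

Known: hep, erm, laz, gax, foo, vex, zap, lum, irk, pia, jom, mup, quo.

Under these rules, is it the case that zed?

ubo  (by R9: lum, irk, pia)
tor  (by R13: erm, quo)
vim  (by R17: foo)
sef  (by R25: pia, hep)
kiv  (by R26: irk)
dil  (by R15: vim, zap)
wib  (by R18: tor, kiv)
gol  (by R24: sef)
oxi  (by R5: dil, ubo, erm)
fen  (by R14: oxi, quo)
kul  (by R16: gol, erm)
rez  (by R20: fen)
bar  (by R21: rez)
pev  (by R6: bar, kul, wib)
mig  (by R27: pev, quo)
zed  (by R11: mig)

Yes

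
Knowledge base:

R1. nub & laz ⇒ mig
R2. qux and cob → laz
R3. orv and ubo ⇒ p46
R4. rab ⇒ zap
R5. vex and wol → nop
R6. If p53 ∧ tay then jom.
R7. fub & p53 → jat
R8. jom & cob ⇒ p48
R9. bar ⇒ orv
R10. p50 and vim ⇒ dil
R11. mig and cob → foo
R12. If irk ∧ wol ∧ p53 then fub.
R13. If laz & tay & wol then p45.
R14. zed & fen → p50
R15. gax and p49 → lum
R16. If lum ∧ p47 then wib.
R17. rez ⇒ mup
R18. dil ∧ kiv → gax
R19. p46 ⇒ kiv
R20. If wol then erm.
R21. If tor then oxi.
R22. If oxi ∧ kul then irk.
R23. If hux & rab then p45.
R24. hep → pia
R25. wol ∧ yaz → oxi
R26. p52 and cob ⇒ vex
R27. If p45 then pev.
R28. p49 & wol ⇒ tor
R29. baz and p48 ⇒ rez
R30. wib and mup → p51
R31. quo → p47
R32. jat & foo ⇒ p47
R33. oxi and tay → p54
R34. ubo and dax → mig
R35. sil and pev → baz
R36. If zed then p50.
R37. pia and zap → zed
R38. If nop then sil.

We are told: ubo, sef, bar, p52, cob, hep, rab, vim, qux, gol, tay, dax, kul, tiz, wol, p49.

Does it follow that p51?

Forward chaining from the given facts derives: laz, zap, orv, p45, erm, pia, vex, pev, tor, mig, zed, p46, nop, foo, kiv, oxi, irk, p54, p50, sil, dil, gax, baz, lum.
The only rule concluding p51 is R30, which needs wib; that is never established.

No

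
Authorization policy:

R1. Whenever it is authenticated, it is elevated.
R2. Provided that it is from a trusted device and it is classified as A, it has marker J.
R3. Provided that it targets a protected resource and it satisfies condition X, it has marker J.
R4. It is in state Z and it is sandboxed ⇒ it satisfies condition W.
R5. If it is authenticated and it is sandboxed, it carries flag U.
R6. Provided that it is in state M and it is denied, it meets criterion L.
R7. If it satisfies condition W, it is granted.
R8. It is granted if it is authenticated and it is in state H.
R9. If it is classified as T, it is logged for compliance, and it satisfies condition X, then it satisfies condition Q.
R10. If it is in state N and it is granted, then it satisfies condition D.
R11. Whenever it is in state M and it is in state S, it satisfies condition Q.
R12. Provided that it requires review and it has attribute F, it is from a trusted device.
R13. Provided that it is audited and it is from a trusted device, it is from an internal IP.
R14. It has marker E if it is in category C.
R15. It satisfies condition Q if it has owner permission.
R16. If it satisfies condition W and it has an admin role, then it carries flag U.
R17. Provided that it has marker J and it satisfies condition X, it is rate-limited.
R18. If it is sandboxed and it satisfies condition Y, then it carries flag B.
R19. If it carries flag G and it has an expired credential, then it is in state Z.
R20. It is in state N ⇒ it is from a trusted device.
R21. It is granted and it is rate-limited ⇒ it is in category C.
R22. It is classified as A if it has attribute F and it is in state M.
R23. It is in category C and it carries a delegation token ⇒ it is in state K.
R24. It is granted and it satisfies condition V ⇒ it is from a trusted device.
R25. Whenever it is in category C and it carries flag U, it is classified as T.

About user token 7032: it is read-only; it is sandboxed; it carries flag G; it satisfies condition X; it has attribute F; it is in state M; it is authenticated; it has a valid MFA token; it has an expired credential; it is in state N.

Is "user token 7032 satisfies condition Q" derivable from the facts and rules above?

Forward chaining from the given facts derives: is elevated, carries flag U, is in state Z, is from a trusted device, is classified as A, has marker J, satisfies condition W, is granted, satisfies condition D, is rate-limited, is in category C, is classified as T, has marker E.
Rules concluding "it satisfies condition Q": R9 needs "it is logged for compliance"; R11 needs "it is in state S"; R15 needs "it has owner permission" — none of these are established.

No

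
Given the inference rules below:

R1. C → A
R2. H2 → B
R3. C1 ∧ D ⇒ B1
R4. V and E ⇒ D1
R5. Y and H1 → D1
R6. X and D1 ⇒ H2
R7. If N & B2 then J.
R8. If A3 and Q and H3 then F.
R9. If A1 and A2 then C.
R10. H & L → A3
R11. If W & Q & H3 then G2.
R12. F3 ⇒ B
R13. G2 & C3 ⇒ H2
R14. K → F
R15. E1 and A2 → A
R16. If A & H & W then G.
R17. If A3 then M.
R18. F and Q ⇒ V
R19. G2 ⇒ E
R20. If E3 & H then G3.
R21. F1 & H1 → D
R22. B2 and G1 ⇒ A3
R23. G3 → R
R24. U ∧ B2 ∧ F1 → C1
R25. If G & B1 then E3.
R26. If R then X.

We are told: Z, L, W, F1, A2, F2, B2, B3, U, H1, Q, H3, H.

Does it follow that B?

No

Forward chaining from the given facts derives: A3, G2, M, E, D, C1, B1, F, V, D1.
Rules concluding B: R2 needs H2; R12 needs F3 — none of these are established.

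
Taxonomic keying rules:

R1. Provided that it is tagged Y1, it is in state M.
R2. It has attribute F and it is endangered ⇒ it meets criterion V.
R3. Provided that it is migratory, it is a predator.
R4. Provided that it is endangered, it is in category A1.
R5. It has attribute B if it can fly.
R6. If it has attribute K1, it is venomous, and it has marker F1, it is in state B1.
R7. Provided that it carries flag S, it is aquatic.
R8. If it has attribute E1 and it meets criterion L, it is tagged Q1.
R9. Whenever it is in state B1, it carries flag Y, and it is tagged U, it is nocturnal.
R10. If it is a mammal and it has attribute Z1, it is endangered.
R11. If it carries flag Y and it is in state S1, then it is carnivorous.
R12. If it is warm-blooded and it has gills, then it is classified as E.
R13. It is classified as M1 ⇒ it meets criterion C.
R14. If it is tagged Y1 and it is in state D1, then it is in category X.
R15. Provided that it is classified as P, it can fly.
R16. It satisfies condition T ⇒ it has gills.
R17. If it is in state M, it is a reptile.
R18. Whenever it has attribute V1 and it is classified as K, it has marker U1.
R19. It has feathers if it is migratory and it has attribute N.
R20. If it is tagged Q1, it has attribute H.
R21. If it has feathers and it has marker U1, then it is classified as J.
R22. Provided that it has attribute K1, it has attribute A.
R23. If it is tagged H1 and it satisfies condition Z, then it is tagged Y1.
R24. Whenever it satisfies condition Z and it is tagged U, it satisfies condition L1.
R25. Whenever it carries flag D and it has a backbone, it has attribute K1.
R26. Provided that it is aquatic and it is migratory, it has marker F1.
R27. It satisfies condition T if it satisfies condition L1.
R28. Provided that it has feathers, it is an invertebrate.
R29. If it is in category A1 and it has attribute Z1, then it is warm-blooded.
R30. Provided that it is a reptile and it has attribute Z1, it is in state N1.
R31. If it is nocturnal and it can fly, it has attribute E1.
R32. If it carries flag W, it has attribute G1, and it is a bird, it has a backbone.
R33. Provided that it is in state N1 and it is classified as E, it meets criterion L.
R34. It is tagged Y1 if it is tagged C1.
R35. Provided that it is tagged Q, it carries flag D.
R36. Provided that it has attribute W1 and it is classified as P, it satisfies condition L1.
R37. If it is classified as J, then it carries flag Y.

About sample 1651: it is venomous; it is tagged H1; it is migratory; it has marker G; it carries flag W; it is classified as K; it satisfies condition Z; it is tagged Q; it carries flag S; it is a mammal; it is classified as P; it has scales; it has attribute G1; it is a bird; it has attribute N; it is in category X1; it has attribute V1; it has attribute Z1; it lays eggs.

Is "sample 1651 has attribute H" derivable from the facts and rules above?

Forward chaining from the given facts derives: is a predator, is aquatic, is endangered, can fly, has marker U1, has feathers, is classified as J, is tagged Y1, has marker F1, is an invertebrate, has a backbone, carries flag D, carries flag Y, is in state M, is in category A1, has attribute B, is a reptile, has attribute K1, is warm-blooded, is in state N1, is in state B1, has attribute A.
The only rule concluding "it has attribute H" is R20, which needs "it is tagged Q1"; that is never established.

No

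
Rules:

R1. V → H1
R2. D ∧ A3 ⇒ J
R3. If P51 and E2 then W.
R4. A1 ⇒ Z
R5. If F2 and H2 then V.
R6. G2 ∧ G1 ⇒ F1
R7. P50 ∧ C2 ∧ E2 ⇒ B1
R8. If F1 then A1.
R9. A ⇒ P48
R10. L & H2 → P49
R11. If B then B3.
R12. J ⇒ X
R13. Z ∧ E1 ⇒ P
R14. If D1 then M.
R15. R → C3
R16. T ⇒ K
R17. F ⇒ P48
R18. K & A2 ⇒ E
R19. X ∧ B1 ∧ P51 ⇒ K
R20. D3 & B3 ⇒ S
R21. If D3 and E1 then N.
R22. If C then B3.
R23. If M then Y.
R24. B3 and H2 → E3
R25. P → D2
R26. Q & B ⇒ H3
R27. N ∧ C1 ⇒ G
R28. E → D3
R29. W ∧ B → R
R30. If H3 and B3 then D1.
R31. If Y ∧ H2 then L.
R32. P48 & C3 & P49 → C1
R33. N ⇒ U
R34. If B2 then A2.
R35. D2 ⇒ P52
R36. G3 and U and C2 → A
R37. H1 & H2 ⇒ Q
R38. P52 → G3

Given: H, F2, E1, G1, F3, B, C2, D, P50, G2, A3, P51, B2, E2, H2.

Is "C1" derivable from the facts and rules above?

J  (by R2: D, A3)
W  (by R3: P51, E2)
V  (by R5: F2, H2)
F1  (by R6: G2, G1)
B1  (by R7: P50, C2, E2)
A1  (by R8: F1)
B3  (by R11: B)
X  (by R12: J)
K  (by R19: X, B1, P51)
R  (by R29: W, B)
A2  (by R34: B2)
H1  (by R1: V)
Z  (by R4: A1)
P  (by R13: Z, E1)
C3  (by R15: R)
E  (by R18: K, A2)
D2  (by R25: P)
D3  (by R28: E)
P52  (by R35: D2)
Q  (by R37: H1, H2)
G3  (by R38: P52)
N  (by R21: D3, E1)
H3  (by R26: Q, B)
D1  (by R30: H3, B3)
U  (by R33: N)
A  (by R36: G3, U, C2)
P48  (by R9: A)
M  (by R14: D1)
Y  (by R23: M)
L  (by R31: Y, H2)
P49  (by R10: L, H2)
C1  (by R32: P48, C3, P49)

Yes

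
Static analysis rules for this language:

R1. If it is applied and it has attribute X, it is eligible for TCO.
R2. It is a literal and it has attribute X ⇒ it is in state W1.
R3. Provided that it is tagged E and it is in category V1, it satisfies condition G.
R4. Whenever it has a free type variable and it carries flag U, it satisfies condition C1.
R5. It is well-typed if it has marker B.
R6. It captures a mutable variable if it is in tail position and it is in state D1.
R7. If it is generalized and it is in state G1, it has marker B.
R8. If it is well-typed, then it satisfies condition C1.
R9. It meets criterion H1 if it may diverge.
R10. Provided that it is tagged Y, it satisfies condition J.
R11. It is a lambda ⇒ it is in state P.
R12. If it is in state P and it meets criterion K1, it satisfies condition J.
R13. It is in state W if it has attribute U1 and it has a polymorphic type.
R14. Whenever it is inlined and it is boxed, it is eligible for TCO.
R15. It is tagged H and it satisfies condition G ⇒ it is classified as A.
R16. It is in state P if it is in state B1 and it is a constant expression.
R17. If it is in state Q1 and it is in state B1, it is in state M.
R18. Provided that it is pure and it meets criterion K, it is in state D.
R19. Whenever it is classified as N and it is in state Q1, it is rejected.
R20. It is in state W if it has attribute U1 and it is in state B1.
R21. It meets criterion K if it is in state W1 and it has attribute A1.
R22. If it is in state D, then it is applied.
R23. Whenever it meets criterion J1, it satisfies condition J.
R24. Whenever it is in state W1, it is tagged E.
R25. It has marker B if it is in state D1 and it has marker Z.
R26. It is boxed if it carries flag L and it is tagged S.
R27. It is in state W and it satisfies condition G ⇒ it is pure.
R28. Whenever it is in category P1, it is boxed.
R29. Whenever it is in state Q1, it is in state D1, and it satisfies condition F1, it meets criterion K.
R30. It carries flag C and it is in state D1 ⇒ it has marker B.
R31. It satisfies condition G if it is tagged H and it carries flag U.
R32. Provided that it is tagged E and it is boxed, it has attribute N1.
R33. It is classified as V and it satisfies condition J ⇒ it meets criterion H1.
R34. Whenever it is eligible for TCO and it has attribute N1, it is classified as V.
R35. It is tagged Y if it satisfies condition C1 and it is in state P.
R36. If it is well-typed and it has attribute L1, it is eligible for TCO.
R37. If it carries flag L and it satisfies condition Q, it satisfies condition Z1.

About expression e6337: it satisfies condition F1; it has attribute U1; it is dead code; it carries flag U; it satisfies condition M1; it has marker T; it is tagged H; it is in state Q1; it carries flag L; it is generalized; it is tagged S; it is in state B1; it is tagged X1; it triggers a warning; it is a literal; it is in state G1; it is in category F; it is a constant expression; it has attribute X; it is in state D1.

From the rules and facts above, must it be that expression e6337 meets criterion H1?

Yes

By R2 (it is a literal, it has attribute X): it is in state W1.
By R7 (it is generalized, it is in state G1): it has marker B.
By R16 (it is in state B1, it is a constant expression): it is in state P.
By R20 (it has attribute U1, it is in state B1): it is in state W.
By R24 (it is in state W1): it is tagged E.
By R26 (it carries flag L, it is tagged S): it is boxed.
By R29 (it is in state Q1, it is in state D1, it satisfies condition F1): it meets criterion K.
By R31 (it is tagged H, it carries flag U): it satisfies condition G.
By R32 (it is tagged E, it is boxed): it has attribute N1.
By R5 (it has marker B): it is well-typed.
By R8 (it is well-typed): it satisfies condition C1.
By R27 (it is in state W, it satisfies condition G): it is pure.
By R35 (it satisfies condition C1, it is in state P): it is tagged Y.
By R10 (it is tagged Y): it satisfies condition J.
By R18 (it is pure, it meets criterion K): it is in state D.
By R22 (it is in state D): it is applied.
By R1 (it is applied, it has attribute X): it is eligible for TCO.
By R34 (it is eligible for TCO, it has attribute N1): it is classified as V.
By R33 (it is classified as V, it satisfies condition J): it meets criterion H1.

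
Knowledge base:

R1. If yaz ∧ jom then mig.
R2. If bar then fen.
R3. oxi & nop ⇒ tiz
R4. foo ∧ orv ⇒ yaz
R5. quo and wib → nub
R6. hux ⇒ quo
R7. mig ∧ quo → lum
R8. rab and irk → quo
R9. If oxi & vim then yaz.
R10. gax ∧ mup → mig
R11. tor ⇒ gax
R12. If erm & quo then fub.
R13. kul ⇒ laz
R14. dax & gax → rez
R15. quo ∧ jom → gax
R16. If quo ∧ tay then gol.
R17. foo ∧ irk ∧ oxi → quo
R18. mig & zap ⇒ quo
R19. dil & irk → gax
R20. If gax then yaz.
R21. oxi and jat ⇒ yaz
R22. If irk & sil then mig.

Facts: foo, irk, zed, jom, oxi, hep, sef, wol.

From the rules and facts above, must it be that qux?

No

Forward chaining from the given facts derives: quo, gax, yaz, mig, lum.
No rule has qux as its conclusion, and it is not among the given facts.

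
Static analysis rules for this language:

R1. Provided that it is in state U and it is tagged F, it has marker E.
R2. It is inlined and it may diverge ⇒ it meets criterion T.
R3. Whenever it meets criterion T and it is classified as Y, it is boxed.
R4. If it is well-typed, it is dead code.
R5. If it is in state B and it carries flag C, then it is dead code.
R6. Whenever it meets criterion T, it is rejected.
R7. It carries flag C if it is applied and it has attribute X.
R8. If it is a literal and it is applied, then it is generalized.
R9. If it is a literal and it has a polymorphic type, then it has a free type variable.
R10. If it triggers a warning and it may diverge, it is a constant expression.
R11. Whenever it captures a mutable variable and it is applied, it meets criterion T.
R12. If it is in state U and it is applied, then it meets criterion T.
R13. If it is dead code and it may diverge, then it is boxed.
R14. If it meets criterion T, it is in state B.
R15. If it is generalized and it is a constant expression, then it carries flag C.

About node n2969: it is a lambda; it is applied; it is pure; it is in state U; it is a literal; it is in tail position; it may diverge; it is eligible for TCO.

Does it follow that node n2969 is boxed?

No

Forward chaining from the given facts derives: is generalized, meets criterion T, is in state B, is rejected.
Rules concluding "it is boxed": R3 needs "it is classified as Y"; R13 needs "it is dead code" — none of these are established.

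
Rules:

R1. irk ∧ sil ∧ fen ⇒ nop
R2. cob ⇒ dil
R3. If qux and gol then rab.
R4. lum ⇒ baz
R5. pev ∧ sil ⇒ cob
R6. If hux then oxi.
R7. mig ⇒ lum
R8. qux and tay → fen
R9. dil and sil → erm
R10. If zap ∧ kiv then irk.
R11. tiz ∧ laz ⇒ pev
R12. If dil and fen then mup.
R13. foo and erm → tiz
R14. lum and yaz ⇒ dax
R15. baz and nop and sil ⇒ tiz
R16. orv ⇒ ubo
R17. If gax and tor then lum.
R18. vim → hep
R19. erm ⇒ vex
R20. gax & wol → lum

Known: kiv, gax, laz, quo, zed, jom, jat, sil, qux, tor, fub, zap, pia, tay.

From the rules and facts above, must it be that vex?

Yes

fen  (by R8: qux, tay)
irk  (by R10: zap, kiv)
lum  (by R17: gax, tor)
nop  (by R1: irk, sil, fen)
baz  (by R4: lum)
tiz  (by R15: baz, nop, sil)
pev  (by R11: tiz, laz)
cob  (by R5: pev, sil)
dil  (by R2: cob)
erm  (by R9: dil, sil)
vex  (by R19: erm)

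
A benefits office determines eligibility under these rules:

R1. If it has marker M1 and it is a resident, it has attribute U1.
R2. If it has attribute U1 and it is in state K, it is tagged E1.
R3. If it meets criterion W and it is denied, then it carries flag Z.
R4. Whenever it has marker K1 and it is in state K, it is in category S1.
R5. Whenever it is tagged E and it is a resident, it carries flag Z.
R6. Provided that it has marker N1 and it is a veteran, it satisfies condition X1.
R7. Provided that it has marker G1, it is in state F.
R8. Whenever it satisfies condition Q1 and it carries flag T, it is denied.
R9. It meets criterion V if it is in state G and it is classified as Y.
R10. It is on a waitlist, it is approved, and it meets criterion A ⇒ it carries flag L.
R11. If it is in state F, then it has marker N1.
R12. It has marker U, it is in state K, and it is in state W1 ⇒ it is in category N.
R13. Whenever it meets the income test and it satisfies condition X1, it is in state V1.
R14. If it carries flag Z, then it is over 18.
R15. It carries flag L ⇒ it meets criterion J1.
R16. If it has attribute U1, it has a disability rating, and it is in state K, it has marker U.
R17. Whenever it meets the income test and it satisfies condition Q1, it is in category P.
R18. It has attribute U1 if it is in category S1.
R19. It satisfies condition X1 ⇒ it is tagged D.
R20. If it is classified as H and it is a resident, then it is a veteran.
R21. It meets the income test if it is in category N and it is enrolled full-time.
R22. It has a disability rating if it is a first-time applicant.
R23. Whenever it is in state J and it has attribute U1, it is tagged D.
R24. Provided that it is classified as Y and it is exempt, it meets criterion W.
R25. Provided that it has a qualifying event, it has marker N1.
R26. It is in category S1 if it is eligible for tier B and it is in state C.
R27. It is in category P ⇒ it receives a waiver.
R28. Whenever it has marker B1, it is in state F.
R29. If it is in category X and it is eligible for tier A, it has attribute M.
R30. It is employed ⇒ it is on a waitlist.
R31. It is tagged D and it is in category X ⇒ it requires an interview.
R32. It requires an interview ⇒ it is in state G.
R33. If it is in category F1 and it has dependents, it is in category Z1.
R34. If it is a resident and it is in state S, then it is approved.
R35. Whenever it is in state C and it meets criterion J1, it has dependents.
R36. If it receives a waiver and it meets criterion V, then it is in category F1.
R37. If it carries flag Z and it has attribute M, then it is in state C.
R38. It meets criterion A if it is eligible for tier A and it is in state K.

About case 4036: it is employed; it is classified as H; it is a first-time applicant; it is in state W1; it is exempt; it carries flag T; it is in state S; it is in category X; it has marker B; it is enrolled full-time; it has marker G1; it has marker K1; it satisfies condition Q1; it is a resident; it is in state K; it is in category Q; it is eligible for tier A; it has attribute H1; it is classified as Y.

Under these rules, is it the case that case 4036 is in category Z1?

By R4 (it has marker K1, it is in state K): it is in category S1.
By R7 (it has marker G1): it is in state F.
By R8 (it satisfies condition Q1, it carries flag T): it is denied.
By R11 (it is in state F): it has marker N1.
By R18 (it is in category S1): it has attribute U1.
By R20 (it is classified as H, it is a resident): it is a veteran.
By R22 (it is a first-time applicant): it has a disability rating.
By R24 (it is classified as Y, it is exempt): it meets criterion W.
By R29 (it is in category X, it is eligible for tier A): it has attribute M.
By R30 (it is employed): it is on a waitlist.
By R34 (it is a resident, it is in state S): it is approved.
By R38 (it is eligible for tier A, it is in state K): it meets criterion A.
By R3 (it meets criterion W, it is denied): it carries flag Z.
By R6 (it has marker N1, it is a veteran): it satisfies condition X1.
By R10 (it is on a waitlist, it is approved, it meets criterion A): it carries flag L.
By R15 (it carries flag L): it meets criterion J1.
By R16 (it has attribute U1, it has a disability rating, it is in state K): it has marker U.
By R19 (it satisfies condition X1): it is tagged D.
By R31 (it is tagged D, it is in category X): it requires an interview.
By R32 (it requires an interview): it is in state G.
By R37 (it carries flag Z, it has attribute M): it is in state C.
By R9 (it is in state G, it is classified as Y): it meets criterion V.
By R12 (it has marker U, it is in state K, it is in state W1): it is in category N.
By R21 (it is in category N, it is enrolled full-time): it meets the income test.
By R35 (it is in state C, it meets criterion J1): it has dependents.
By R17 (it meets the income test, it satisfies condition Q1): it is in category P.
By R27 (it is in category P): it receives a waiver.
By R36 (it receives a waiver, it meets criterion V): it is in category F1.
By R33 (it is in category F1, it has dependents): it is in category Z1.

Yes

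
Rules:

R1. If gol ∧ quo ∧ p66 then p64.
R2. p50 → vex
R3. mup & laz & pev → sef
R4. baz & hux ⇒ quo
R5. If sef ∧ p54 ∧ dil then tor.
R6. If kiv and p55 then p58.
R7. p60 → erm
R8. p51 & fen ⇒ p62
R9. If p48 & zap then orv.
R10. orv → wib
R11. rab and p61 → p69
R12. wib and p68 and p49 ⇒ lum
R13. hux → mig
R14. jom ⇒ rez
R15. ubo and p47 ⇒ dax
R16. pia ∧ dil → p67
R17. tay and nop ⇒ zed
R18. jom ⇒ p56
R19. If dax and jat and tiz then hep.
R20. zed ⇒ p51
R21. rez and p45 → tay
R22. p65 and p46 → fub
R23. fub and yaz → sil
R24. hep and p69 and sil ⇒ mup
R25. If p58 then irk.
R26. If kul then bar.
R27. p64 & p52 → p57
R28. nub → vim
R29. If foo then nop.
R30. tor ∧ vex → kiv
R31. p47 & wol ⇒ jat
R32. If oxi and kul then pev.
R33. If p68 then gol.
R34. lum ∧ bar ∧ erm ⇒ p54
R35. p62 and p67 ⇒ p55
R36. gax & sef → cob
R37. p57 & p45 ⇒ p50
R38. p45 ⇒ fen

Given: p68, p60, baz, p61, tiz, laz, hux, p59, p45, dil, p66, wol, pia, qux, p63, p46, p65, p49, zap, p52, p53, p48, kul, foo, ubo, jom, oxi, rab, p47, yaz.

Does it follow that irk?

quo  (by R4: baz, hux)
erm  (by R7: p60)
orv  (by R9: p48, zap)
wib  (by R10: orv)
p69  (by R11: rab, p61)
lum  (by R12: wib, p68, p49)
rez  (by R14: jom)
dax  (by R15: ubo, p47)
p67  (by R16: pia, dil)
tay  (by R21: rez, p45)
fub  (by R22: p65, p46)
sil  (by R23: fub, yaz)
bar  (by R26: kul)
nop  (by R29: foo)
jat  (by R31: p47, wol)
pev  (by R32: oxi, kul)
gol  (by R33: p68)
p54  (by R34: lum, bar, erm)
fen  (by R38: p45)
p64  (by R1: gol, quo, p66)
zed  (by R17: tay, nop)
hep  (by R19: dax, jat, tiz)
p51  (by R20: zed)
mup  (by R24: hep, p69, sil)
p57  (by R27: p64, p52)
p50  (by R37: p57, p45)
vex  (by R2: p50)
sef  (by R3: mup, laz, pev)
tor  (by R5: sef, p54, dil)
p62  (by R8: p51, fen)
kiv  (by R30: tor, vex)
p55  (by R35: p62, p67)
p58  (by R6: kiv, p55)
irk  (by R25: p58)

Yes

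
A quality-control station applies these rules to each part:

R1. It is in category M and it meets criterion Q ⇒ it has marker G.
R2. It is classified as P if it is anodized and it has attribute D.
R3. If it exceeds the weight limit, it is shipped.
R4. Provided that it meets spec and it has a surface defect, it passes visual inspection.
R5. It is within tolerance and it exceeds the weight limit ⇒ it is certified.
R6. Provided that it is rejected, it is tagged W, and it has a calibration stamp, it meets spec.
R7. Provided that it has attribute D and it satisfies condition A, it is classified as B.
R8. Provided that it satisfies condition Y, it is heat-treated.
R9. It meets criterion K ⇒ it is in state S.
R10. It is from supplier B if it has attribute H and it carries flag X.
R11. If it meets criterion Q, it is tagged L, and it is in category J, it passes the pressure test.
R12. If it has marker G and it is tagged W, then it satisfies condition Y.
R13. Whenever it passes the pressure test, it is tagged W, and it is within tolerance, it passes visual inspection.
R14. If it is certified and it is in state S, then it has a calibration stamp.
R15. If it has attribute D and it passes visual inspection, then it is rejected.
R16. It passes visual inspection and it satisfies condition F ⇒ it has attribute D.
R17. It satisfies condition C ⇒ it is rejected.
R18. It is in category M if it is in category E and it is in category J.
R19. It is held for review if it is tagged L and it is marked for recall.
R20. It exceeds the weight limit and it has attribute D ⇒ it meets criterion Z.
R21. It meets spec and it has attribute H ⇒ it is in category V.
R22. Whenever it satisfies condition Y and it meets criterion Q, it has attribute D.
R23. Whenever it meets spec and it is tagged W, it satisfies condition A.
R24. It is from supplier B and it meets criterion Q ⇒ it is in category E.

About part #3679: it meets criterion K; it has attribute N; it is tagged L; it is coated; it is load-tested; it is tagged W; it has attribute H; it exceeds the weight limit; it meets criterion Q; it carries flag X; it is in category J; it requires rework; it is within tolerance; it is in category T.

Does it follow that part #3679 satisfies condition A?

Yes

By R5 (it is within tolerance, it exceeds the weight limit): it is certified.
By R9 (it meets criterion K): it is in state S.
By R10 (it has attribute H, it carries flag X): it is from supplier B.
By R11 (it meets criterion Q, it is tagged L, it is in category J): it passes the pressure test.
By R13 (it passes the pressure test, it is tagged W, it is within tolerance): it passes visual inspection.
By R14 (it is certified, it is in state S): it has a calibration stamp.
By R24 (it is from supplier B, it meets criterion Q): it is in category E.
By R18 (it is in category E, it is in category J): it is in category M.
By R1 (it is in category M, it meets criterion Q): it has marker G.
By R12 (it has marker G, it is tagged W): it satisfies condition Y.
By R22 (it satisfies condition Y, it meets criterion Q): it has attribute D.
By R15 (it has attribute D, it passes visual inspection): it is rejected.
By R6 (it is rejected, it is tagged W, it has a calibration stamp): it meets spec.
By R23 (it meets spec, it is tagged W): it satisfies condition A.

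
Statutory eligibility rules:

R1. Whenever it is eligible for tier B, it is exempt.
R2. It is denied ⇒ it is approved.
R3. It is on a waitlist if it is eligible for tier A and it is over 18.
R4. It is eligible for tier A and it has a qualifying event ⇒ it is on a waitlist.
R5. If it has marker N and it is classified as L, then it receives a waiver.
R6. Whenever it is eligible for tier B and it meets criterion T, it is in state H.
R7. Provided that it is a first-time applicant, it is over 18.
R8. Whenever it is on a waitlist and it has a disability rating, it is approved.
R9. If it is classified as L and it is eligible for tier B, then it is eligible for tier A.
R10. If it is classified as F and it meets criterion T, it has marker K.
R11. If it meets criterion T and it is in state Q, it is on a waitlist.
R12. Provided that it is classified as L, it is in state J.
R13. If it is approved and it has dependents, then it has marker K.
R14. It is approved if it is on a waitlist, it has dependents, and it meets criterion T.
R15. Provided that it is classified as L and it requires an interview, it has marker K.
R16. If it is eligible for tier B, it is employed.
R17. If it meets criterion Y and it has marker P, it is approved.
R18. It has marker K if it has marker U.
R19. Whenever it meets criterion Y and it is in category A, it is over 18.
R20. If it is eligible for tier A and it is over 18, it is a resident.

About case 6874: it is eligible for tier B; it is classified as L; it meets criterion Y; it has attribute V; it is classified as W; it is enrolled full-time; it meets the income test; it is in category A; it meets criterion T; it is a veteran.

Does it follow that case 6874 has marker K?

No

Forward chaining from the given facts derives: is exempt, is in state H, is eligible for tier A, is in state J, is employed, is over 18, is a resident, is on a waitlist.
Rules concluding "it has marker K": R10 needs "it is classified as F"; R13 needs "it is approved"; R15 needs "it requires an interview"; R18 needs "it has marker U" — none of these are established.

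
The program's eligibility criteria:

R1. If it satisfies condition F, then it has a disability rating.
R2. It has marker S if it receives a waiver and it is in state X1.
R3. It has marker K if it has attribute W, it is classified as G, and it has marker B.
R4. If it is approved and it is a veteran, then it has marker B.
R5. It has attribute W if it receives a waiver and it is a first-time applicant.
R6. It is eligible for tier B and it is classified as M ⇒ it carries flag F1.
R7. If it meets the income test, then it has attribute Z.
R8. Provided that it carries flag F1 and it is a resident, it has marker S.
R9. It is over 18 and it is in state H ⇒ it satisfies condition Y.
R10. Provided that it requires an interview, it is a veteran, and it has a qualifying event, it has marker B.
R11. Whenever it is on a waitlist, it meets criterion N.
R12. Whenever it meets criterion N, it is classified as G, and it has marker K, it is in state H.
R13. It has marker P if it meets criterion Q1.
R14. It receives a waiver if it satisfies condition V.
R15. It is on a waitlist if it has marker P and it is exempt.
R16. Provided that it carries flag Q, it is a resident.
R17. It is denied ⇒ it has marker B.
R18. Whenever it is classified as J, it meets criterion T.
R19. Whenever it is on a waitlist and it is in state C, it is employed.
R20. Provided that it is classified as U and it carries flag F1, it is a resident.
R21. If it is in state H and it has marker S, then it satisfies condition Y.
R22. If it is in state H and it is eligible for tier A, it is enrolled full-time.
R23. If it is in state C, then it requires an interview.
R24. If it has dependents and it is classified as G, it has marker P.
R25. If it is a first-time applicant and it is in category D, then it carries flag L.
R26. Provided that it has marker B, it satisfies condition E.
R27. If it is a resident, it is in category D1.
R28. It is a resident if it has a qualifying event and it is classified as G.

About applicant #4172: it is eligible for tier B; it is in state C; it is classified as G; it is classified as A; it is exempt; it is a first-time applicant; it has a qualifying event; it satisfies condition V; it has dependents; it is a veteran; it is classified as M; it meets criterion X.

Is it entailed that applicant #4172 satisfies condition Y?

By R6 (it is eligible for tier B, it is classified as M): it carries flag F1.
By R14 (it satisfies condition V): it receives a waiver.
By R23 (it is in state C): it requires an interview.
By R24 (it has dependents, it is classified as G): it has marker P.
By R28 (it has a qualifying event, it is classified as G): it is a resident.
By R5 (it receives a waiver, it is a first-time applicant): it has attribute W.
By R8 (it carries flag F1, it is a resident): it has marker S.
By R10 (it requires an interview, it is a veteran, it has a qualifying event): it has marker B.
By R15 (it has marker P, it is exempt): it is on a waitlist.
By R3 (it has attribute W, it is classified as G, it has marker B): it has marker K.
By R11 (it is on a waitlist): it meets criterion N.
By R12 (it meets criterion N, it is classified as G, it has marker K): it is in state H.
By R21 (it is in state H, it has marker S): it satisfies condition Y.

Yes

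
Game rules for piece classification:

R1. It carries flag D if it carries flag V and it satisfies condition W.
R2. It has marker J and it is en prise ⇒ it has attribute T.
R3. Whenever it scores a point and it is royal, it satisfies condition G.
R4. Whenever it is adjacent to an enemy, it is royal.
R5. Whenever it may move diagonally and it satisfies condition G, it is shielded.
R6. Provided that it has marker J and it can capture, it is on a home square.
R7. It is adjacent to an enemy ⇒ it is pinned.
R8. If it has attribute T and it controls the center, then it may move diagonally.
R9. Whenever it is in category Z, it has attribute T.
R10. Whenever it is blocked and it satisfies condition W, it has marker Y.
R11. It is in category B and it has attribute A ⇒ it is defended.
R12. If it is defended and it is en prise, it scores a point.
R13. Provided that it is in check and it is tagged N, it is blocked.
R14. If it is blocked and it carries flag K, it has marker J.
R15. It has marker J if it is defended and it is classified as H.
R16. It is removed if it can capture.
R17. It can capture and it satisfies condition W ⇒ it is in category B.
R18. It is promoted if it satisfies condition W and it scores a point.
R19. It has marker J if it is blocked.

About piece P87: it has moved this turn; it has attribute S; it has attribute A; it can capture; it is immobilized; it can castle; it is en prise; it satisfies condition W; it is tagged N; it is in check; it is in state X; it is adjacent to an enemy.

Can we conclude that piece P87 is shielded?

Forward chaining from the given facts derives: is royal, is pinned, is blocked, is removed, is in category B, has marker J, has attribute T, is on a home square, has marker Y, is defended, scores a point, is promoted, satisfies condition G.
The only rule concluding "it is shielded" is R5, which needs "it may move diagonally"; that is never established.

No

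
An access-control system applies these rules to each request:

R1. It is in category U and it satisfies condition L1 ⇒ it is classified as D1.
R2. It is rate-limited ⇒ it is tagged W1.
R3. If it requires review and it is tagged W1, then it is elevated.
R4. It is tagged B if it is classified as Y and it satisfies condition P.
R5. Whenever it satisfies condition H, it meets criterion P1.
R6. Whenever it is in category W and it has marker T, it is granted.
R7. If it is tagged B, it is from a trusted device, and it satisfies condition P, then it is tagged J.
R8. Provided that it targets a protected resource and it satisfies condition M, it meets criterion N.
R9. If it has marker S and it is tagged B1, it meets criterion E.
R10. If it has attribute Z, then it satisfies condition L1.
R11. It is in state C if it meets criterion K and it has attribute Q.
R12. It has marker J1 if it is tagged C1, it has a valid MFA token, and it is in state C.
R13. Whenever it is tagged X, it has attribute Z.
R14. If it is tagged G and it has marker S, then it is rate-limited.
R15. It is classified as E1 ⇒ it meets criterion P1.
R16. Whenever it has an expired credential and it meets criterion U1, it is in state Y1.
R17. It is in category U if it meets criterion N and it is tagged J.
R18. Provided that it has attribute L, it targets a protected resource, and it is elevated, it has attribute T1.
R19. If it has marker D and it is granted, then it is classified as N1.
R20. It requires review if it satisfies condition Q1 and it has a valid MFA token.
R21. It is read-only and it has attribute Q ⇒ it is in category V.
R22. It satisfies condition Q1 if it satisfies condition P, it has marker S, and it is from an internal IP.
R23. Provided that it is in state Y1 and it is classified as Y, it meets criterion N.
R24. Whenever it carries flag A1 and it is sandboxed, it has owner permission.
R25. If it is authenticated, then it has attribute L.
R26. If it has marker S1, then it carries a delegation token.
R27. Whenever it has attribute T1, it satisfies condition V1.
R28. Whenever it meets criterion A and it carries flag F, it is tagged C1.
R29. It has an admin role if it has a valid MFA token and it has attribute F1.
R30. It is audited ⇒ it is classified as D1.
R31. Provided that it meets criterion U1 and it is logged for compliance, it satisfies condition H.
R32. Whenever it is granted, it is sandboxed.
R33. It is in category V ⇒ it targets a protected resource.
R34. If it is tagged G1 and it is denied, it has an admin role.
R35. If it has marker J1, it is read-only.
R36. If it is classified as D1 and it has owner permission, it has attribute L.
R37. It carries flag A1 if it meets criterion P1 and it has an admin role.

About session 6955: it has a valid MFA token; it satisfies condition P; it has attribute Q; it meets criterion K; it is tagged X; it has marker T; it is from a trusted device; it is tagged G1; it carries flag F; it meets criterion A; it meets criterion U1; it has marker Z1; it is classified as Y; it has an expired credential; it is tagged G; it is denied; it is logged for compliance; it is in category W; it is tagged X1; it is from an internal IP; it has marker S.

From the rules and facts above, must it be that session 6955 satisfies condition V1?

By R4 (it is classified as Y, it satisfies condition P): it is tagged B.
By R6 (it is in category W, it has marker T): it is granted.
By R7 (it is tagged B, it is from a trusted device, it satisfies condition P): it is tagged J.
By R11 (it meets criterion K, it has attribute Q): it is in state C.
By R13 (it is tagged X): it has attribute Z.
By R14 (it is tagged G, it has marker S): it is rate-limited.
By R16 (it has an expired credential, it meets criterion U1): it is in state Y1.
By R22 (it satisfies condition P, it has marker S, it is from an internal IP): it satisfies condition Q1.
By R23 (it is in state Y1, it is classified as Y): it meets criterion N.
By R28 (it meets criterion A, it carries flag F): it is tagged C1.
By R31 (it meets criterion U1, it is logged for compliance): it satisfies condition H.
By R32 (it is granted): it is sandboxed.
By R34 (it is tagged G1, it is denied): it has an admin role.
By R2 (it is rate-limited): it is tagged W1.
By R5 (it satisfies condition H): it meets criterion P1.
By R10 (it has attribute Z): it satisfies condition L1.
By R12 (it is tagged C1, it has a valid MFA token, it is in state C): it has marker J1.
By R17 (it meets criterion N, it is tagged J): it is in category U.
By R20 (it satisfies condition Q1, it has a valid MFA token): it requires review.
By R35 (it has marker J1): it is read-only.
By R37 (it meets criterion P1, it has an admin role): it carries flag A1.
By R1 (it is in category U, it satisfies condition L1): it is classified as D1.
By R3 (it requires review, it is tagged W1): it is elevated.
By R21 (it is read-only, it has attribute Q): it is in category V.
By R24 (it carries flag A1, it is sandboxed): it has owner permission.
By R33 (it is in category V): it targets a protected resource.
By R36 (it is classified as D1, it has owner permission): it has attribute L.
By R18 (it has attribute L, it targets a protected resource, it is elevated): it has attribute T1.
By R27 (it has attribute T1): it satisfies condition V1.

Yes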